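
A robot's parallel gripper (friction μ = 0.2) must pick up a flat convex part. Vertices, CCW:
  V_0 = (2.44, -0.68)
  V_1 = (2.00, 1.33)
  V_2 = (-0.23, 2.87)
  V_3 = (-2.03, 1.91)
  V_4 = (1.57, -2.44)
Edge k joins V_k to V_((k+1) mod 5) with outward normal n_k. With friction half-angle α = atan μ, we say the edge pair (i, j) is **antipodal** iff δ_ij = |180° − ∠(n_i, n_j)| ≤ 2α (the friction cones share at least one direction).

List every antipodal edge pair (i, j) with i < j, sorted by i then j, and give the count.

α = atan 0.2 = 11.31°;  2α = 22.62°
n_0 = (+0.9769, +0.2138)
n_1 = (+0.5683, +0.8229)
n_2 = (-0.4706, +0.8824)
n_3 = (-0.7704, -0.6376)
n_4 = (+0.8965, -0.4431)
  (0,1): δ = 136.98°  ·
  (0,2): δ = 74.28°  ·
  (0,3): δ = 27.26°  ·
  (0,4): δ = 141.35°  ·
  (1,2): δ = 117.30°  ·
  (1,3): δ = 15.76°  ✓
  (1,4): δ = 98.32°  ·
  (2,3): δ = 78.46°  ·
  (2,4): δ = 35.62°  ·
  (3,4): δ = 65.91°  ·
antipodal pairs: 1

count = 1; pairs: (1,3)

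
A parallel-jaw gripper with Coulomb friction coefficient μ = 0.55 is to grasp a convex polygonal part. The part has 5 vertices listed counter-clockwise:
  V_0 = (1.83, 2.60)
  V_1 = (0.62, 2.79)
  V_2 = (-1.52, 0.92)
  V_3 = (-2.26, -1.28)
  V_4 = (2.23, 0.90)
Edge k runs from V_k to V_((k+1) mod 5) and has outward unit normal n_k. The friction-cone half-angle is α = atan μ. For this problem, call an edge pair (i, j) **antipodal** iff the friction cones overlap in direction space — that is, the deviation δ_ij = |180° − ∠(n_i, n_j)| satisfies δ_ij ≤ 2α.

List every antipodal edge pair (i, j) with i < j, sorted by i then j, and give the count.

α = atan 0.55 = 28.81°;  2α = 57.62°
n_0 = (+0.1551, +0.9879)
n_1 = (-0.6580, +0.7530)
n_2 = (-0.9478, +0.3188)
n_3 = (+0.4368, -0.8996)
n_4 = (+0.9734, +0.2290)
  (0,1): δ = 129.93°  ·
  (0,2): δ = 99.67°  ·
  (0,3): δ = 34.82°  ✓
  (0,4): δ = 112.16°  ·
  (1,2): δ = 149.74°  ·
  (1,3): δ = 15.25°  ✓
  (1,4): δ = 62.09°  ·
  (2,3): δ = 45.51°  ✓
  (2,4): δ = 31.83°  ✓
  (3,4): δ = 102.66°  ·
antipodal pairs: 4

count = 4; pairs: (0,3), (1,3), (2,3), (2,4)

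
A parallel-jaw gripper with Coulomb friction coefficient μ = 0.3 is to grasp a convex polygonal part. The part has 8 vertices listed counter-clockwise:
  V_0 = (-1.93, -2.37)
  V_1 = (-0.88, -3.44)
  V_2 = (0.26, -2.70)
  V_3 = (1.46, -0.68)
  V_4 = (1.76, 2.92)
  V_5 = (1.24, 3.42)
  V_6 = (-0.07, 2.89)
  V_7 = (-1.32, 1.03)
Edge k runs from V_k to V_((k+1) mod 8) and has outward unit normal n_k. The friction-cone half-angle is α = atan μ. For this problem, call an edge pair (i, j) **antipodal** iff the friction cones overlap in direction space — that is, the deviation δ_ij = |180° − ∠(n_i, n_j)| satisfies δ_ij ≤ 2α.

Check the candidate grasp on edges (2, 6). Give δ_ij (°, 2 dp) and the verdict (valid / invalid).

δ = 3.19°, valid

α = atan 0.3 = 16.70°;  2α = 33.40°
edge 2: e_2 = (+1.20, +2.02);  n_2 = (+0.8597, -0.5107)
edge 6: e_6 = (-1.25, -1.86);  n_6 = (-0.8300, +0.5578)
∠(n_2, n_6) = 176.81°
δ = |180° − 176.81°| = 3.19°
3.19° ≤ 2α = 33.40°  →  valid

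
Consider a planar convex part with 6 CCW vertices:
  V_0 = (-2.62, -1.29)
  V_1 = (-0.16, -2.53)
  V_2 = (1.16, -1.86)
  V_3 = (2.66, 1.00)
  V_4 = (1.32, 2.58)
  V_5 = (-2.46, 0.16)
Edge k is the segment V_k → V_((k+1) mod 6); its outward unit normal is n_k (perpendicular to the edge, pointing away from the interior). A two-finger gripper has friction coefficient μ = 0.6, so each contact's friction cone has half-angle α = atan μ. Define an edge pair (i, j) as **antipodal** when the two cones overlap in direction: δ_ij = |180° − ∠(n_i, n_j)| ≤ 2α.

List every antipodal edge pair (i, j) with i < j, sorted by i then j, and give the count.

count = 7; pairs: (0,3), (0,4), (1,4), (1,5), (2,4), (2,5), (3,5)

α = atan 0.6 = 30.96°;  2α = 61.93°
n_0 = (-0.4501, -0.8930)
n_1 = (+0.4526, -0.8917)
n_2 = (+0.8856, -0.4645)
n_3 = (+0.7627, +0.6468)
n_4 = (-0.5392, +0.8422)
n_5 = (-0.9940, +0.1097)
  (0,1): δ = 126.34°  ·
  (0,2): δ = 90.92°  ·
  (0,3): δ = 22.95°  ✓
  (0,4): δ = 59.38°  ✓
  (0,5): δ = 110.45°  ·
  (1,2): δ = 144.59°  ·
  (1,3): δ = 76.61°  ·
  (1,4): δ = 5.72°  ✓
  (1,5): δ = 56.79°  ✓
  (2,3): δ = 112.02°  ·
  (2,4): δ = 29.70°  ✓
  (2,5): δ = 21.38°  ✓
  (3,4): δ = 97.67°  ·
  (3,5): δ = 46.60°  ✓
  (4,5): δ = 128.92°  ·
antipodal pairs: 7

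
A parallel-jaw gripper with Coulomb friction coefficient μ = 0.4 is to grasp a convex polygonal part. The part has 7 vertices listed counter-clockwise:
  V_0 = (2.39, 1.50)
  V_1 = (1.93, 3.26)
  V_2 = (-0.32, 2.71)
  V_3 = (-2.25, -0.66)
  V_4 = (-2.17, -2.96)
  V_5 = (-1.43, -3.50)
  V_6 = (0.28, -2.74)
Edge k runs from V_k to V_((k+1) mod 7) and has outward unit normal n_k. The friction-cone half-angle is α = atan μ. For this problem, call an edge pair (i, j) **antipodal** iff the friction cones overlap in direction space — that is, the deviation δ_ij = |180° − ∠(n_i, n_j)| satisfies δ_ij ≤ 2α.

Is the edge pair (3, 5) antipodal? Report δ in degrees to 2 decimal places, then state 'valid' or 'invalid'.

δ = 68.03°, invalid

α = atan 0.4 = 21.80°;  2α = 43.60°
edge 3: e_3 = (+0.08, -2.30);  n_3 = (-0.9994, -0.0348)
edge 5: e_5 = (+1.71, +0.76);  n_5 = (+0.4061, -0.9138)
∠(n_3, n_5) = 111.97°
δ = |180° − 111.97°| = 68.03°
68.03° > 2α = 43.60°  →  invalid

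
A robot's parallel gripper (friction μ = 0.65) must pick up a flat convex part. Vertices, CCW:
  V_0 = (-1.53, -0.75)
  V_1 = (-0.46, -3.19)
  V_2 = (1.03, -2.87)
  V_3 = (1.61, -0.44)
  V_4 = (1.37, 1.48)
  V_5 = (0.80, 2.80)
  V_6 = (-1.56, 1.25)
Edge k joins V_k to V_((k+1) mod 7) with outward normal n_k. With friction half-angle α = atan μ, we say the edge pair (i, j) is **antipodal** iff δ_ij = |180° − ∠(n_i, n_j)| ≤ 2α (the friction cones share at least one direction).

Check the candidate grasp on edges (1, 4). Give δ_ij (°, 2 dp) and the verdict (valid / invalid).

δ = 78.77°, invalid

α = atan 0.65 = 33.02°;  2α = 66.05°
edge 1: e_1 = (+1.49, +0.32);  n_1 = (+0.2100, -0.9777)
edge 4: e_4 = (-0.57, +1.32);  n_4 = (+0.9181, +0.3964)
∠(n_1, n_4) = 101.23°
δ = |180° − 101.23°| = 78.77°
78.77° > 2α = 66.05°  →  invalid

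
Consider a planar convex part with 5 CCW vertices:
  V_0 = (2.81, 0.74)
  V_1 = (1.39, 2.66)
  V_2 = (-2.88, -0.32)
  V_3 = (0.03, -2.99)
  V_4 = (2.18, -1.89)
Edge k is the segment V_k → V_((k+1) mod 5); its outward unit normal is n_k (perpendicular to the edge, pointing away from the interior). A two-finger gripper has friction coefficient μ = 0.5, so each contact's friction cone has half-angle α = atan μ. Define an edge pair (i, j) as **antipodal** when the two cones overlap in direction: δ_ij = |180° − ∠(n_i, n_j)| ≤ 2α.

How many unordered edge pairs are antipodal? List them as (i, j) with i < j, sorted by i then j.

α = atan 0.5 = 26.57°;  2α = 53.13°
n_0 = (+0.8040, +0.5946)
n_1 = (-0.5723, +0.8200)
n_2 = (-0.6761, -0.7368)
n_3 = (+0.4555, -0.8902)
n_4 = (+0.9725, -0.2330)
  (0,1): δ = 91.58°  ·
  (0,2): δ = 10.98°  ✓
  (0,3): δ = 80.61°  ·
  (0,4): δ = 130.04°  ·
  (1,2): δ = 77.45°  ·
  (1,3): δ = 7.82°  ✓
  (1,4): δ = 41.62°  ✓
  (2,3): δ = 110.37°  ·
  (2,4): δ = 60.93°  ·
  (3,4): δ = 130.57°  ·
antipodal pairs: 3

count = 3; pairs: (0,2), (1,3), (1,4)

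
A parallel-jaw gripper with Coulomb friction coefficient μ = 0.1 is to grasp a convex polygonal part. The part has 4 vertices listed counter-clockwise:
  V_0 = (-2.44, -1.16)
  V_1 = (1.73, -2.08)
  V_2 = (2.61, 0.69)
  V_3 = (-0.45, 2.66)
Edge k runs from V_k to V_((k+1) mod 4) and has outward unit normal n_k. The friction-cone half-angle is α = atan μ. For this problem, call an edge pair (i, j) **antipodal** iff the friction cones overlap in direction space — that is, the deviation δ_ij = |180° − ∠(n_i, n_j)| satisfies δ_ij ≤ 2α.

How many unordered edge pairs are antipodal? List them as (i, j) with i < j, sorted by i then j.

α = atan 0.1 = 5.71°;  2α = 11.42°
n_0 = (-0.2154, -0.9765)
n_1 = (+0.9531, -0.3028)
n_2 = (+0.5413, +0.8408)
n_3 = (-0.8869, +0.4620)
  (0,1): δ = 95.18°  ·
  (0,2): δ = 20.33°  ·
  (0,3): δ = 74.92°  ·
  (1,2): δ = 105.15°  ·
  (1,3): δ = 9.89°  ✓
  (2,3): δ = 84.74°  ·
antipodal pairs: 1

count = 1; pairs: (1,3)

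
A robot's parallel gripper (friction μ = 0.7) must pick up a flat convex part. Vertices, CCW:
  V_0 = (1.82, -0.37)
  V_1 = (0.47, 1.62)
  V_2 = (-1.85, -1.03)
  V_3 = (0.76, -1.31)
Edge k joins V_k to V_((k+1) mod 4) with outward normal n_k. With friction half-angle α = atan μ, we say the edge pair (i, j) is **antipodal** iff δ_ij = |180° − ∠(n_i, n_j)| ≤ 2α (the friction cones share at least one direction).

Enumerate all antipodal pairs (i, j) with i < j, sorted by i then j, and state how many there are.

count = 3; pairs: (0,2), (1,2), (1,3)

α = atan 0.7 = 34.99°;  2α = 69.98°
n_0 = (+0.8275, +0.5614)
n_1 = (-0.7524, +0.6587)
n_2 = (-0.1067, -0.9943)
n_3 = (+0.6635, -0.7482)
  (0,1): δ = 75.35°  ·
  (0,2): δ = 49.72°  ✓
  (0,3): δ = 97.41°  ·
  (1,2): δ = 54.92°  ✓
  (1,3): δ = 7.23°  ✓
  (2,3): δ = 132.31°  ·
antipodal pairs: 3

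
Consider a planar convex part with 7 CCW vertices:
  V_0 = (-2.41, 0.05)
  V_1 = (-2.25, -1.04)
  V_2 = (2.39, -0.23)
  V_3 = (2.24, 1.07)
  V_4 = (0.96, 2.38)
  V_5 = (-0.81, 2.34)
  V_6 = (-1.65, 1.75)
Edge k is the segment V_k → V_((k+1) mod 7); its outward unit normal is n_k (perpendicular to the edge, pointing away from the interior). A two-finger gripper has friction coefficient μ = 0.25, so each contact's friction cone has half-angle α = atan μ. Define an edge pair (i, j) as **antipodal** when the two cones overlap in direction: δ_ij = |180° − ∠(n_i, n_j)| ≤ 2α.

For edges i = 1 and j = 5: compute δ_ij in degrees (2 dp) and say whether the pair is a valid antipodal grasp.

α = atan 0.25 = 14.04°;  2α = 28.07°
edge 1: e_1 = (+4.64, +0.81);  n_1 = (+0.1720, -0.9851)
edge 5: e_5 = (-0.84, -0.59);  n_5 = (-0.5748, +0.8183)
∠(n_1, n_5) = 154.82°
δ = |180° − 154.82°| = 25.18°
25.18° ≤ 2α = 28.07°  →  valid

δ = 25.18°, valid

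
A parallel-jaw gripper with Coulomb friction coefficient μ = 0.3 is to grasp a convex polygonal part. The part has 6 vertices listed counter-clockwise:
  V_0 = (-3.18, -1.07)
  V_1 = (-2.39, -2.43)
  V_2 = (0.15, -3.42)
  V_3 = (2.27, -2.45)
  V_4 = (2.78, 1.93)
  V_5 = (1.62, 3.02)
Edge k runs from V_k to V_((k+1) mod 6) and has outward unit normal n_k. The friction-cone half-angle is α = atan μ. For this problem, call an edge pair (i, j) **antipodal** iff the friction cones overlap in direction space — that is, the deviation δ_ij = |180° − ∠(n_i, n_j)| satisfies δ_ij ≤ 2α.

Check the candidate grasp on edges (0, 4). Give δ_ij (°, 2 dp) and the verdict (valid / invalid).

α = atan 0.3 = 16.70°;  2α = 33.40°
edge 0: e_0 = (+0.79, -1.36);  n_0 = (-0.8647, -0.5023)
edge 4: e_4 = (-1.16, +1.09);  n_4 = (+0.6848, +0.7288)
∠(n_0, n_4) = 163.37°
δ = |180° − 163.37°| = 16.63°
16.63° ≤ 2α = 33.40°  →  valid

δ = 16.63°, valid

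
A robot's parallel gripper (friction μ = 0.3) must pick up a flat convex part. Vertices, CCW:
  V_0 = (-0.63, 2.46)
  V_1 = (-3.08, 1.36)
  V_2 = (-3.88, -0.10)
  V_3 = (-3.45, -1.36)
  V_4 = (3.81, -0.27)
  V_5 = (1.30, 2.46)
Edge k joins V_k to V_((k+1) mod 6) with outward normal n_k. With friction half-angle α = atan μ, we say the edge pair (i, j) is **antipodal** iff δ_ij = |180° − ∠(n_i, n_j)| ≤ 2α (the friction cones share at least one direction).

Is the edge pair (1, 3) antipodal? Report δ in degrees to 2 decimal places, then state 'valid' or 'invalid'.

α = atan 0.3 = 16.70°;  2α = 33.40°
edge 1: e_1 = (-0.80, -1.46);  n_1 = (-0.8770, +0.4805)
edge 3: e_3 = (+7.26, +1.09);  n_3 = (+0.1485, -0.9889)
∠(n_1, n_3) = 127.26°
δ = |180° − 127.26°| = 52.74°
52.74° > 2α = 33.40°  →  invalid

δ = 52.74°, invalid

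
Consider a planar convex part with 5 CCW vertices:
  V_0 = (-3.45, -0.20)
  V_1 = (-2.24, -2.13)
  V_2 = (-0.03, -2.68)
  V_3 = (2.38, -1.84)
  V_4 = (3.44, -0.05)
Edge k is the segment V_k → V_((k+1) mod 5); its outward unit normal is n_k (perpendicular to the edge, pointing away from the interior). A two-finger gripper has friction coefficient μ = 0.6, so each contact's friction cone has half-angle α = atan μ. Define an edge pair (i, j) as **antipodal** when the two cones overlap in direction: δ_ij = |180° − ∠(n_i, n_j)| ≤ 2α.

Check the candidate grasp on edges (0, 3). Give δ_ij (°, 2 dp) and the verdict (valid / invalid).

α = atan 0.6 = 30.96°;  2α = 61.93°
edge 0: e_0 = (+1.21, -1.93);  n_0 = (-0.8473, -0.5312)
edge 3: e_3 = (+1.06, +1.79);  n_3 = (+0.8604, -0.5095)
∠(n_0, n_3) = 117.28°
δ = |180° − 117.28°| = 62.72°
62.72° > 2α = 61.93°  →  invalid

δ = 62.72°, invalid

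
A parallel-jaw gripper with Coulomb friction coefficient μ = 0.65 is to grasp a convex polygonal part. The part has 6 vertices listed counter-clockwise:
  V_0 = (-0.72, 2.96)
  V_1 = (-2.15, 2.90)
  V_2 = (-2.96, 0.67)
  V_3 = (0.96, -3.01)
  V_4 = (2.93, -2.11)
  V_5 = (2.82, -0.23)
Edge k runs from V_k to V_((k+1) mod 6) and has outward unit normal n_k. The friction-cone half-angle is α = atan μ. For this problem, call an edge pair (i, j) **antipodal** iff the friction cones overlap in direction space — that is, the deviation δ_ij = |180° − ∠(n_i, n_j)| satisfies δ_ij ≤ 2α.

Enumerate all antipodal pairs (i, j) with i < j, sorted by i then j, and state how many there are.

α = atan 0.65 = 33.02°;  2α = 66.05°
n_0 = (-0.0419, +0.9991)
n_1 = (-0.9399, +0.3414)
n_2 = (-0.6844, -0.7291)
n_3 = (+0.4155, -0.9096)
n_4 = (+0.9983, +0.0584)
n_5 = (+0.6694, +0.7429)
  (0,1): δ = 112.37°  ·
  (0,2): δ = 45.59°  ✓
  (0,3): δ = 22.15°  ✓
  (0,4): δ = 90.95°  ·
  (0,5): δ = 135.57°  ·
  (1,2): δ = 113.23°  ·
  (1,3): δ = 45.48°  ✓
  (1,4): δ = 23.31°  ✓
  (1,5): δ = 67.94°  ·
  (2,3): δ = 112.26°  ·
  (2,4): δ = 43.46°  ✓
  (2,5): δ = 1.17°  ✓
  (3,4): δ = 111.20°  ·
  (3,5): δ = 66.58°  ·
  (4,5): δ = 135.37°  ·
antipodal pairs: 6

count = 6; pairs: (0,2), (0,3), (1,3), (1,4), (2,4), (2,5)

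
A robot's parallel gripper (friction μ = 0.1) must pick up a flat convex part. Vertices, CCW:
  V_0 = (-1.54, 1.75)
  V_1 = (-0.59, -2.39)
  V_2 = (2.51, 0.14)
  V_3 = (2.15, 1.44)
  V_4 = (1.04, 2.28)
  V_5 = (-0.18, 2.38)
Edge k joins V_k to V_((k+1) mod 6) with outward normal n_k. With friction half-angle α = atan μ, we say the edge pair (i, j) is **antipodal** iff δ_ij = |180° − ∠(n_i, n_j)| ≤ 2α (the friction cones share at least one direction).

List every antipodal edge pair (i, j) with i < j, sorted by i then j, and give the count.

α = atan 0.1 = 5.71°;  2α = 11.42°
n_0 = (-0.9747, -0.2237)
n_1 = (+0.6323, -0.7747)
n_2 = (+0.9637, +0.2669)
n_3 = (+0.6034, +0.7974)
n_4 = (+0.0817, +0.9967)
n_5 = (-0.4203, +0.9074)
  (0,1): δ = 63.70°  ·
  (0,2): δ = 2.55°  ✓
  (0,3): δ = 39.96°  ·
  (0,4): δ = 72.39°  ·
  (0,5): δ = 101.93°  ·
  (1,2): δ = 113.74°  ·
  (1,3): δ = 76.34°  ·
  (1,4): δ = 43.90°  ·
  (1,5): δ = 14.36°  ·
  (2,3): δ = 142.60°  ·
  (2,4): δ = 110.16°  ·
  (2,5): δ = 80.62°  ·
  (3,4): δ = 147.57°  ·
  (3,5): δ = 118.03°  ·
  (4,5): δ = 150.46°  ·
antipodal pairs: 1

count = 1; pairs: (0,2)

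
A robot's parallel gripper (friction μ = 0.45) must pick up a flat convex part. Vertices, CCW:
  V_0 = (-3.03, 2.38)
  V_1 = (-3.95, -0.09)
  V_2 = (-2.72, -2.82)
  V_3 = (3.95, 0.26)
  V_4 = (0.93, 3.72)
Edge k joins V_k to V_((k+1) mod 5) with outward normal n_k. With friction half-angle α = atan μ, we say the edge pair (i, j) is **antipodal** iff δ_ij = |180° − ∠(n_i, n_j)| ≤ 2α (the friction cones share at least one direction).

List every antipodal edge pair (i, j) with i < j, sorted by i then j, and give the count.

count = 3; pairs: (0,2), (1,3), (2,4)

α = atan 0.45 = 24.23°;  2α = 48.46°
n_0 = (-0.9371, +0.3490)
n_1 = (-0.9117, -0.4108)
n_2 = (+0.4192, -0.9079)
n_3 = (+0.7534, +0.6576)
n_4 = (-0.3205, +0.9472)
  (0,1): δ = 135.32°  ·
  (0,2): δ = 44.79°  ✓
  (0,3): δ = 61.54°  ·
  (0,4): δ = 129.12°  ·
  (1,2): δ = 89.47°  ·
  (1,3): δ = 16.86°  ✓
  (1,4): δ = 84.44°  ·
  (2,3): δ = 73.67°  ·
  (2,4): δ = 6.09°  ✓
  (3,4): δ = 112.42°  ·
antipodal pairs: 3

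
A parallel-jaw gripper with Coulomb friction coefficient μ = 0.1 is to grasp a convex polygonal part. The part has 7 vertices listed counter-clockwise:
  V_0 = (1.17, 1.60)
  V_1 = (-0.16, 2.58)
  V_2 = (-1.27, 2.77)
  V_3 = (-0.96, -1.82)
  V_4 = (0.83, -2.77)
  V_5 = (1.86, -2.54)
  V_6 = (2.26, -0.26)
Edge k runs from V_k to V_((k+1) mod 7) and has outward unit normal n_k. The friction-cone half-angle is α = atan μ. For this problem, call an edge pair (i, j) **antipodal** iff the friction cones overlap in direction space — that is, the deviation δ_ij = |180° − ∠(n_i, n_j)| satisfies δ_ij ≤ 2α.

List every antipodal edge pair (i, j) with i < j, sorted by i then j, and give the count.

α = atan 0.1 = 5.71°;  2α = 11.42°
n_0 = (+0.5932, +0.8051)
n_1 = (+0.1687, +0.9857)
n_2 = (-0.9977, -0.0674)
n_3 = (-0.4688, -0.8833)
n_4 = (+0.2179, -0.9760)
n_5 = (+0.9850, -0.1728)
n_6 = (+0.8628, +0.5056)
  (0,1): δ = 153.33°  ·
  (0,2): δ = 49.75°  ·
  (0,3): δ = 8.43°  ✓
  (0,4): δ = 48.97°  ·
  (0,5): δ = 116.43°  ·
  (0,6): δ = 156.76°  ·
  (1,2): δ = 76.42°  ·
  (1,3): δ = 18.24°  ·
  (1,4): δ = 22.30°  ·
  (1,5): δ = 89.76°  ·
  (1,6): δ = 130.08°  ·
  (2,3): δ = 121.82°  ·
  (2,4): δ = 81.28°  ·
  (2,5): δ = 13.81°  ·
  (2,6): δ = 26.51°  ·
  (3,4): δ = 139.46°  ·
  (3,5): δ = 71.99°  ·
  (3,6): δ = 31.67°  ·
  (4,5): δ = 112.54°  ·
  (4,6): δ = 72.22°  ·
  (5,6): δ = 139.68°  ·
antipodal pairs: 1

count = 1; pairs: (0,3)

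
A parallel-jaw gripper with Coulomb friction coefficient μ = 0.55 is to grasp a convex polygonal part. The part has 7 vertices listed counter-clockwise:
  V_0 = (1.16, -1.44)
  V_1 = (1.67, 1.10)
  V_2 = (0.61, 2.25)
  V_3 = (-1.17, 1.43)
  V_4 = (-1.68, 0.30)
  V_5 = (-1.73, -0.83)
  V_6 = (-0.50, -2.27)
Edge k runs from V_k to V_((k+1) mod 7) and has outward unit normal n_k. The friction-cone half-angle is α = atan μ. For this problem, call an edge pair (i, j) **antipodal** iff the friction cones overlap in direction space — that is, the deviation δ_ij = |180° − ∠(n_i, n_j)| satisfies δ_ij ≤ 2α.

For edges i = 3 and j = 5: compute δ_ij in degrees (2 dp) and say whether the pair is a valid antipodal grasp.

δ = 115.21°, invalid

α = atan 0.55 = 28.81°;  2α = 57.62°
edge 3: e_3 = (-0.51, -1.13);  n_3 = (-0.9115, +0.4114)
edge 5: e_5 = (+1.23, -1.44);  n_5 = (-0.7604, -0.6495)
∠(n_3, n_5) = 64.79°
δ = |180° − 64.79°| = 115.21°
115.21° > 2α = 57.62°  →  invalid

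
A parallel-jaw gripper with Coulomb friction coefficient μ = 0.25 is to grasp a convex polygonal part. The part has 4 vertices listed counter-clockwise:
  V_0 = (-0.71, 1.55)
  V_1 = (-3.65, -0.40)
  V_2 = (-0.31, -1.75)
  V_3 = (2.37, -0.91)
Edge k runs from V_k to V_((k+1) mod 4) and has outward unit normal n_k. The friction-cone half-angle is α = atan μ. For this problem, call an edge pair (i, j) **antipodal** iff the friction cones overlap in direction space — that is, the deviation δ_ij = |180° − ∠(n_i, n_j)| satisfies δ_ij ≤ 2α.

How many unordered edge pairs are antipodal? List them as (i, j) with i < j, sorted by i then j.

count = 2; pairs: (0,2), (1,3)

α = atan 0.25 = 14.04°;  2α = 28.07°
n_0 = (-0.5527, +0.8334)
n_1 = (-0.3747, -0.9271)
n_2 = (+0.2991, -0.9542)
n_3 = (+0.6241, +0.7814)
  (0,1): δ = 55.56°  ·
  (0,2): δ = 16.15°  ✓
  (0,3): δ = 107.83°  ·
  (1,2): δ = 140.59°  ·
  (1,3): δ = 16.61°  ✓
  (2,3): δ = 56.02°  ·
antipodal pairs: 2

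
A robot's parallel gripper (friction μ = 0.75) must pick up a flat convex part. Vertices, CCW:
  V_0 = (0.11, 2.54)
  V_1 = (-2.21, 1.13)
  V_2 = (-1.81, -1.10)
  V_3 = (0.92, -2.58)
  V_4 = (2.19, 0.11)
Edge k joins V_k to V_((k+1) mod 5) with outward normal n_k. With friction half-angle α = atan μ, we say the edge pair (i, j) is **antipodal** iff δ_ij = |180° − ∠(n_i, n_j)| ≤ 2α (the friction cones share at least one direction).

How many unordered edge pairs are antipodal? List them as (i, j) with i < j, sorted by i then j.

count = 5; pairs: (0,2), (0,3), (1,3), (1,4), (2,4)

α = atan 0.75 = 36.87°;  2α = 73.74°
n_0 = (-0.5194, +0.8546)
n_1 = (-0.9843, -0.1766)
n_2 = (-0.4766, -0.8791)
n_3 = (+0.9043, -0.4269)
n_4 = (+0.7597, +0.6503)
  (0,1): δ = 111.12°  ·
  (0,2): δ = 59.75°  ✓
  (0,3): δ = 33.44°  ✓
  (0,4): δ = 99.27°  ·
  (1,2): δ = 128.63°  ·
  (1,3): δ = 35.44°  ✓
  (1,4): δ = 30.39°  ✓
  (2,3): δ = 86.81°  ·
  (2,4): δ = 20.97°  ✓
  (3,4): δ = 114.16°  ·
antipodal pairs: 5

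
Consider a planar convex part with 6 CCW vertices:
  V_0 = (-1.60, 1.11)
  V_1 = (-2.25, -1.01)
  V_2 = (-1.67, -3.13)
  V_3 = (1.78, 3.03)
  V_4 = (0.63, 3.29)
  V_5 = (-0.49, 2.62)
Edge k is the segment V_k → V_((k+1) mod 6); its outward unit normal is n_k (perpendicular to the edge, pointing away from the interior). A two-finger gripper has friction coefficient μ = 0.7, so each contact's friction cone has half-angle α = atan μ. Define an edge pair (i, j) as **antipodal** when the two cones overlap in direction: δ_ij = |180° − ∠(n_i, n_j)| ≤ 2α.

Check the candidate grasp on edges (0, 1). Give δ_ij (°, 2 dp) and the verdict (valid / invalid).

α = atan 0.7 = 34.99°;  2α = 69.98°
edge 0: e_0 = (-0.65, -2.12);  n_0 = (-0.9561, +0.2931)
edge 1: e_1 = (+0.58, -2.12);  n_1 = (-0.9646, -0.2639)
∠(n_0, n_1) = 32.35°
δ = |180° − 32.35°| = 147.65°
147.65° > 2α = 69.98°  →  invalid

δ = 147.65°, invalid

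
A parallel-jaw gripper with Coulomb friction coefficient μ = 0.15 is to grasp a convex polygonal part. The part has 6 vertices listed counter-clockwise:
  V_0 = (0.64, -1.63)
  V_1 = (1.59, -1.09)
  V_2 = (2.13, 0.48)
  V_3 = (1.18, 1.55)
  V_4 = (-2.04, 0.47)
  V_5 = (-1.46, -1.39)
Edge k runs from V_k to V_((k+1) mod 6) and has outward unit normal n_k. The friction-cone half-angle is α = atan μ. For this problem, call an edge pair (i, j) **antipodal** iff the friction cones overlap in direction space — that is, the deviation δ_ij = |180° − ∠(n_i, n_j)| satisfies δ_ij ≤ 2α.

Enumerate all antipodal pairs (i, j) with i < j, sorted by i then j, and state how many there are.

count = 1; pairs: (0,3)

α = atan 0.15 = 8.53°;  2α = 17.06°
n_0 = (+0.4942, -0.8694)
n_1 = (+0.9456, -0.3252)
n_2 = (+0.7478, +0.6639)
n_3 = (-0.3180, +0.9481)
n_4 = (-0.9547, -0.2977)
n_5 = (-0.1135, -0.9935)
  (0,1): δ = 138.60°  ·
  (0,2): δ = 78.01°  ·
  (0,3): δ = 11.07°  ✓
  (0,4): δ = 77.70°  ·
  (0,5): δ = 143.87°  ·
  (1,2): δ = 119.42°  ·
  (1,3): δ = 52.48°  ·
  (1,4): δ = 36.30°  ·
  (1,5): δ = 102.46°  ·
  (2,3): δ = 113.06°  ·
  (2,4): δ = 24.28°  ·
  (2,5): δ = 41.88°  ·
  (3,4): δ = 91.22°  ·
  (3,5): δ = 25.06°  ·
  (4,5): δ = 113.84°  ·
antipodal pairs: 1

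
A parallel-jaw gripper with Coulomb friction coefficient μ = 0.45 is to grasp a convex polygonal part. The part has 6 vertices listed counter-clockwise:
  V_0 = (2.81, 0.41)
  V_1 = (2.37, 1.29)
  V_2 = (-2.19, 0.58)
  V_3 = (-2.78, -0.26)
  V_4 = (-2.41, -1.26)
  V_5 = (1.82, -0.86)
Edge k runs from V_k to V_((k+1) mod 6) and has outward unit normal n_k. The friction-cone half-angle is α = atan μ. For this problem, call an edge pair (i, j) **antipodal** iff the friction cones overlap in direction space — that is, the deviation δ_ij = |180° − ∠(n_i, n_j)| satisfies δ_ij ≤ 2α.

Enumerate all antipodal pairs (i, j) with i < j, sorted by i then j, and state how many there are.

α = atan 0.45 = 24.23°;  2α = 48.46°
n_0 = (+0.8944, +0.4472)
n_1 = (-0.1538, +0.9881)
n_2 = (-0.8183, +0.5748)
n_3 = (-0.9379, -0.3470)
n_4 = (+0.0941, -0.9956)
n_5 = (+0.7887, -0.6148)
  (0,1): δ = 107.72°  ·
  (0,2): δ = 61.65°  ·
  (0,3): δ = 6.26°  ✓
  (0,4): δ = 68.84°  ·
  (0,5): δ = 115.50°  ·
  (1,2): δ = 133.93°  ·
  (1,3): δ = 78.55°  ·
  (1,4): δ = 3.45°  ✓
  (1,5): δ = 43.21°  ✓
  (2,3): δ = 124.61°  ·
  (2,4): δ = 49.51°  ·
  (2,5): δ = 2.85°  ✓
  (3,4): δ = 104.90°  ·
  (3,5): δ = 58.24°  ·
  (4,5): δ = 133.34°  ·
antipodal pairs: 4

count = 4; pairs: (0,3), (1,4), (1,5), (2,5)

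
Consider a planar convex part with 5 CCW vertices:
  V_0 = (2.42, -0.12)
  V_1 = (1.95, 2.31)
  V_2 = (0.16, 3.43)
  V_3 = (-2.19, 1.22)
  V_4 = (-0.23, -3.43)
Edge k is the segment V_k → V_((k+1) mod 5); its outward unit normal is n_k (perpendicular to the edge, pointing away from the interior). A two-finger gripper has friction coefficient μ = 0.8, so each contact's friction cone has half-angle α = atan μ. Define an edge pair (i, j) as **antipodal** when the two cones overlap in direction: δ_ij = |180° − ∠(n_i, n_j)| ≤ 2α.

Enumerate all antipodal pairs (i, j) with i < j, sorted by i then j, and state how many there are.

count = 5; pairs: (0,2), (0,3), (1,3), (2,4), (3,4)

α = atan 0.8 = 38.66°;  2α = 77.32°
n_0 = (+0.9818, +0.1899)
n_1 = (+0.5304, +0.8477)
n_2 = (-0.6851, +0.7285)
n_3 = (-0.9215, -0.3884)
n_4 = (+0.7806, -0.6250)
  (0,1): δ = 132.98°  ·
  (0,2): δ = 57.71°  ✓
  (0,3): δ = 11.91°  ✓
  (0,4): δ = 130.37°  ·
  (1,2): δ = 104.72°  ·
  (1,3): δ = 35.11°  ✓
  (1,4): δ = 83.35°  ·
  (2,3): δ = 110.39°  ·
  (2,4): δ = 8.08°  ✓
  (3,4): δ = 61.54°  ✓
antipodal pairs: 5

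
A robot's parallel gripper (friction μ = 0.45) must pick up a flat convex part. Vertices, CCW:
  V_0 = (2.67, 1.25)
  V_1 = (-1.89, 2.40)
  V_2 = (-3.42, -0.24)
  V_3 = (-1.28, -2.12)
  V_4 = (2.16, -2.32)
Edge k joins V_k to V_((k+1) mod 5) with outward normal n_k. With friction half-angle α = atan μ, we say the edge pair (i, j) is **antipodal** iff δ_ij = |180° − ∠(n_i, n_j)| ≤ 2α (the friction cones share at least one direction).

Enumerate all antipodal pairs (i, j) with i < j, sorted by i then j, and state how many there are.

count = 3; pairs: (0,2), (0,3), (1,4)

α = atan 0.45 = 24.23°;  2α = 48.46°
n_0 = (+0.2445, +0.9696)
n_1 = (-0.8652, +0.5014)
n_2 = (-0.6600, -0.7513)
n_3 = (-0.0580, -0.9983)
n_4 = (+0.9899, -0.1414)
  (0,1): δ = 105.94°  ·
  (0,2): δ = 27.15°  ✓
  (0,3): δ = 10.83°  ✓
  (0,4): δ = 96.02°  ·
  (1,2): δ = 101.21°  ·
  (1,3): δ = 63.23°  ·
  (1,4): δ = 21.96°  ✓
  (2,3): δ = 142.03°  ·
  (2,4): δ = 56.83°  ·
  (3,4): δ = 94.80°  ·
antipodal pairs: 3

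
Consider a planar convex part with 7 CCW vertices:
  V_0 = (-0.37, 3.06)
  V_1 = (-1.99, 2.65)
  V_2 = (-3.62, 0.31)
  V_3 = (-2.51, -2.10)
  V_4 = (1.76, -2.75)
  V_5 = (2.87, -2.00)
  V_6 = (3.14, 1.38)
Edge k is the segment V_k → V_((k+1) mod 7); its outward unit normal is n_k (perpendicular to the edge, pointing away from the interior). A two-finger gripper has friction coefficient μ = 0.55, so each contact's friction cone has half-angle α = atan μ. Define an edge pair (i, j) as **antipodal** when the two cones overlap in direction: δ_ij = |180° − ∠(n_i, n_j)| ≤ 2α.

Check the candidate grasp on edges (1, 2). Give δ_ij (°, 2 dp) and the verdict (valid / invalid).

δ = 120.41°, invalid

α = atan 0.55 = 28.81°;  2α = 57.62°
edge 1: e_1 = (-1.63, -2.34);  n_1 = (-0.8205, +0.5716)
edge 2: e_2 = (+1.11, -2.41);  n_2 = (-0.9083, -0.4183)
∠(n_1, n_2) = 59.59°
δ = |180° − 59.59°| = 120.41°
120.41° > 2α = 57.62°  →  invalid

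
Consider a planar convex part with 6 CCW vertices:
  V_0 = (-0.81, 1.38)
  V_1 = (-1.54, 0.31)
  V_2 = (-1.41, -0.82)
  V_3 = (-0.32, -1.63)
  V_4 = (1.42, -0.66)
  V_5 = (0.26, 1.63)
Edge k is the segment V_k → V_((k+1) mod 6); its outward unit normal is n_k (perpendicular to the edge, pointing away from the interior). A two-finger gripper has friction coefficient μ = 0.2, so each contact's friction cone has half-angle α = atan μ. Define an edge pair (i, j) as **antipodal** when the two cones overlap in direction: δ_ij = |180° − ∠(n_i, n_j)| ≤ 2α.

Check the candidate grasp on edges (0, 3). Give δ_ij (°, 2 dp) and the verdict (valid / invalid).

δ = 26.56°, invalid

α = atan 0.2 = 11.31°;  2α = 22.62°
edge 0: e_0 = (-0.73, -1.07);  n_0 = (-0.8261, +0.5636)
edge 3: e_3 = (+1.74, +0.97);  n_3 = (+0.4869, -0.8734)
∠(n_0, n_3) = 153.44°
δ = |180° − 153.44°| = 26.56°
26.56° > 2α = 22.62°  →  invalid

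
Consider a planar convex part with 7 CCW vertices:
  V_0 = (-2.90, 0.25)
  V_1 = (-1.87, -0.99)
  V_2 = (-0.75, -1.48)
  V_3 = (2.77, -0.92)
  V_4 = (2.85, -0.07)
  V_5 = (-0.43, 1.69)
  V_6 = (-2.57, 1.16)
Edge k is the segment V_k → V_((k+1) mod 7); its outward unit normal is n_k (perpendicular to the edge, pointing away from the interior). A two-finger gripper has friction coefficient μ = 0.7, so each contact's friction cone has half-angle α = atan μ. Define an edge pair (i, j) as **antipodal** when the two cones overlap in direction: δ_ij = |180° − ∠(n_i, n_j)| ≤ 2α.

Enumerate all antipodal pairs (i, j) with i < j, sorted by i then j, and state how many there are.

count = 9; pairs: (0,3), (0,4), (0,5), (1,4), (1,5), (2,4), (2,5), (2,6), (3,6)

α = atan 0.7 = 34.99°;  2α = 69.98°
n_0 = (-0.7692, -0.6390)
n_1 = (-0.4008, -0.9162)
n_2 = (+0.1571, -0.9876)
n_3 = (+0.9956, -0.0937)
n_4 = (+0.4728, +0.8812)
n_5 = (-0.2404, +0.9707)
n_6 = (-0.9401, +0.3409)
  (0,1): δ = 153.34°  ·
  (0,2): δ = 120.68°  ·
  (0,3): δ = 45.09°  ✓
  (0,4): δ = 22.07°  ✓
  (0,5): δ = 64.20°  ✓
  (0,6): δ = 120.35°  ·
  (1,2): δ = 147.33°  ·
  (1,3): δ = 71.75°  ·
  (1,4): δ = 4.59°  ✓
  (1,5): δ = 37.54°  ✓
  (1,6): δ = 93.70°  ·
  (2,3): δ = 104.42°  ·
  (2,4): δ = 37.26°  ✓
  (2,5): δ = 4.87°  ✓
  (2,6): δ = 61.03°  ✓
  (3,4): δ = 112.84°  ·
  (3,5): δ = 70.71°  ·
  (3,6): δ = 14.56°  ✓
  (4,5): δ = 137.87°  ·
  (4,6): δ = 81.72°  ·
  (5,6): δ = 123.84°  ·
antipodal pairs: 9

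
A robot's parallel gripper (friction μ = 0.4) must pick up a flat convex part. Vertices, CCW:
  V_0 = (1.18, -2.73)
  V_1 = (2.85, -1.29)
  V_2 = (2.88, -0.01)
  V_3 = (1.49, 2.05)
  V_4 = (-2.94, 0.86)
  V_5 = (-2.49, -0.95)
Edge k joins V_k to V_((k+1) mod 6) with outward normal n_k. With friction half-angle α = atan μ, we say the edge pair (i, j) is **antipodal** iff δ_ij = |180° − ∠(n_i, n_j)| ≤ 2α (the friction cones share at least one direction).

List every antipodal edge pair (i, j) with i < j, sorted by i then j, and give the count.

α = atan 0.4 = 21.80°;  2α = 43.60°
n_0 = (+0.6530, -0.7573)
n_1 = (+0.9997, -0.0234)
n_2 = (+0.8289, +0.5593)
n_3 = (-0.2594, +0.9658)
n_4 = (-0.9705, -0.2413)
n_5 = (-0.4364, -0.8998)
  (0,1): δ = 132.11°  ·
  (0,2): δ = 96.76°  ·
  (0,3): δ = 25.73°  ✓
  (0,4): δ = 63.19°  ·
  (0,5): δ = 113.36°  ·
  (1,2): δ = 144.65°  ·
  (1,3): δ = 73.62°  ·
  (1,4): δ = 15.30°  ✓
  (1,5): δ = 65.47°  ·
  (2,3): δ = 108.97°  ·
  (2,4): δ = 20.05°  ✓
  (2,5): δ = 30.12°  ✓
  (3,4): δ = 91.07°  ·
  (3,5): δ = 40.91°  ✓
  (4,5): δ = 129.84°  ·
antipodal pairs: 5

count = 5; pairs: (0,3), (1,4), (2,4), (2,5), (3,5)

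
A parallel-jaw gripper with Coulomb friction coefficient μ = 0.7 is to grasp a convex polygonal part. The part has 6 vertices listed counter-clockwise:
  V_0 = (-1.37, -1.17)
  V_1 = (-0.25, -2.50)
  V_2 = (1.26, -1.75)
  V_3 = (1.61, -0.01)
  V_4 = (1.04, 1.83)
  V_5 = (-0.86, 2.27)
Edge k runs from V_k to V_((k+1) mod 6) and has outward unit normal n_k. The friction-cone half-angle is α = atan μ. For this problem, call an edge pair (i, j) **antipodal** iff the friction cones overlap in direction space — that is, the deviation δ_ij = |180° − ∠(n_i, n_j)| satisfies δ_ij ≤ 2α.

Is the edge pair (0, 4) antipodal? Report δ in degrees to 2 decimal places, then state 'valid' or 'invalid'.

α = atan 0.7 = 34.99°;  2α = 69.98°
edge 0: e_0 = (+1.12, -1.33);  n_0 = (-0.7649, -0.6441)
edge 4: e_4 = (-1.90, +0.44);  n_4 = (+0.2256, +0.9742)
∠(n_0, n_4) = 143.14°
δ = |180° − 143.14°| = 36.86°
36.86° ≤ 2α = 69.98°  →  valid

δ = 36.86°, valid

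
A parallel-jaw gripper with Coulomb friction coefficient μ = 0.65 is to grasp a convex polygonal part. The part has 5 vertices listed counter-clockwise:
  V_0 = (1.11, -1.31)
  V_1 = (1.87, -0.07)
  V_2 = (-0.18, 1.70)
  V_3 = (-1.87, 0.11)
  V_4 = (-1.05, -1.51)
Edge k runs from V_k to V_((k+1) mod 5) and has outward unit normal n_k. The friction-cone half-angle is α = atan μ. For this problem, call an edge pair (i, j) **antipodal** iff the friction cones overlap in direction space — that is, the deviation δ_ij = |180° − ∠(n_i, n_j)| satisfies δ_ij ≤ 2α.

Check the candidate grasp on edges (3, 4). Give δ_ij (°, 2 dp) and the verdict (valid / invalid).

δ = 111.56°, invalid

α = atan 0.65 = 33.02°;  2α = 66.05°
edge 3: e_3 = (+0.82, -1.62);  n_3 = (-0.8922, -0.4516)
edge 4: e_4 = (+2.16, +0.20);  n_4 = (+0.0922, -0.9957)
∠(n_3, n_4) = 68.44°
δ = |180° − 68.44°| = 111.56°
111.56° > 2α = 66.05°  →  invalid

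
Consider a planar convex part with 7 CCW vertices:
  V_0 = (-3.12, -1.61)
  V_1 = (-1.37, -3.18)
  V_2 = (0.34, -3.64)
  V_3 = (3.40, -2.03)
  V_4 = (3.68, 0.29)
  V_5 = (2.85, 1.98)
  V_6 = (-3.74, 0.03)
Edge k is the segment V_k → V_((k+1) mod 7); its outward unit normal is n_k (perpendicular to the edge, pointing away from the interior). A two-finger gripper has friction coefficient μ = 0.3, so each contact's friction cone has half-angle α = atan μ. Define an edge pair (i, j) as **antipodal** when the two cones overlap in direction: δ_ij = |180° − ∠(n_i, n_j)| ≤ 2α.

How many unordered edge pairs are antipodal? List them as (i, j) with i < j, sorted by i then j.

α = atan 0.3 = 16.70°;  2α = 33.40°
n_0 = (-0.6678, -0.7444)
n_1 = (-0.2598, -0.9657)
n_2 = (+0.4656, -0.8850)
n_3 = (+0.9928, -0.1198)
n_4 = (+0.8976, +0.4408)
n_5 = (-0.2837, +0.9589)
n_6 = (-0.9354, -0.3536)
  (0,1): δ = 153.16°  ·
  (0,2): δ = 110.35°  ·
  (0,3): δ = 54.99°  ·
  (0,4): δ = 21.95°  ✓
  (0,5): δ = 58.38°  ·
  (0,6): δ = 152.61°  ·
  (1,2): δ = 137.19°  ·
  (1,3): δ = 81.83°  ·
  (1,4): δ = 48.79°  ·
  (1,5): δ = 31.54°  ✓
  (1,6): δ = 125.77°  ·
  (2,3): δ = 124.63°  ·
  (2,4): δ = 91.59°  ·
  (2,5): δ = 11.27°  ✓
  (2,6): δ = 82.96°  ·
  (3,4): δ = 146.96°  ·
  (3,5): δ = 66.63°  ·
  (3,6): δ = 27.59°  ✓
  (4,5): δ = 99.67°  ·
  (4,6): δ = 5.45°  ✓
  (5,6): δ = 85.77°  ·
antipodal pairs: 5

count = 5; pairs: (0,4), (1,5), (2,5), (3,6), (4,6)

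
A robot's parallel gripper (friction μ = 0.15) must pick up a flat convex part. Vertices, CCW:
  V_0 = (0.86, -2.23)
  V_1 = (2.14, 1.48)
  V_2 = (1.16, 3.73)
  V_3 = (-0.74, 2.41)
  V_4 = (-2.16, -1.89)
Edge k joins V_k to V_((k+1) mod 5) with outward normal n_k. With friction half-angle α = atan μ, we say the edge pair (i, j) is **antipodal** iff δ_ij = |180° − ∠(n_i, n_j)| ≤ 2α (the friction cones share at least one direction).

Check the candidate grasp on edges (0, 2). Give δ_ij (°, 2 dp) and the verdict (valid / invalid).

δ = 36.18°, invalid

α = atan 0.15 = 8.53°;  2α = 17.06°
edge 0: e_0 = (+1.28, +3.71);  n_0 = (+0.9453, -0.3261)
edge 2: e_2 = (-1.90, -1.32);  n_2 = (-0.5706, +0.8213)
∠(n_0, n_2) = 143.82°
δ = |180° − 143.82°| = 36.18°
36.18° > 2α = 17.06°  →  invalid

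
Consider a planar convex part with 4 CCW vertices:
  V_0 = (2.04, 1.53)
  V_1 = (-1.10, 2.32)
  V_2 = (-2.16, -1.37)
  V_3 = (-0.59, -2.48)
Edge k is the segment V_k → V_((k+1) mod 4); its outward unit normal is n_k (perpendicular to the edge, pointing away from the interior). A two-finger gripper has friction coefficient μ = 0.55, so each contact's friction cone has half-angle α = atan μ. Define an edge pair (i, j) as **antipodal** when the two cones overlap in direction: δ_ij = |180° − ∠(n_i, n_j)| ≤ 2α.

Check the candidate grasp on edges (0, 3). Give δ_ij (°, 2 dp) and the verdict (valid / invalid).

α = atan 0.55 = 28.81°;  2α = 57.62°
edge 0: e_0 = (-3.14, +0.79);  n_0 = (+0.2440, +0.9698)
edge 3: e_3 = (+2.63, +4.01);  n_3 = (+0.8362, -0.5484)
∠(n_0, n_3) = 109.14°
δ = |180° − 109.14°| = 70.86°
70.86° > 2α = 57.62°  →  invalid

δ = 70.86°, invalid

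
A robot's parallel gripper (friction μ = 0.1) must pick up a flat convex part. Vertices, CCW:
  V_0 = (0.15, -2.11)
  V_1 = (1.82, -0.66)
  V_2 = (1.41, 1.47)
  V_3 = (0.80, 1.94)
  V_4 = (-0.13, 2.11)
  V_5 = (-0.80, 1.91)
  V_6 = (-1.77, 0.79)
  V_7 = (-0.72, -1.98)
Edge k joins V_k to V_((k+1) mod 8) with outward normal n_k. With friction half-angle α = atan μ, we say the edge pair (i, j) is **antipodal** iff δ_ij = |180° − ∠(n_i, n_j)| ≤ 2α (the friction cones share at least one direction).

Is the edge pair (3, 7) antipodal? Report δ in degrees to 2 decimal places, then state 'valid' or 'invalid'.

α = atan 0.1 = 5.71°;  2α = 11.42°
edge 3: e_3 = (-0.93, +0.17);  n_3 = (+0.1798, +0.9837)
edge 7: e_7 = (+0.87, -0.13);  n_7 = (-0.1478, -0.9890)
∠(n_3, n_7) = 178.14°
δ = |180° − 178.14°| = 1.86°
1.86° ≤ 2α = 11.42°  →  valid

δ = 1.86°, valid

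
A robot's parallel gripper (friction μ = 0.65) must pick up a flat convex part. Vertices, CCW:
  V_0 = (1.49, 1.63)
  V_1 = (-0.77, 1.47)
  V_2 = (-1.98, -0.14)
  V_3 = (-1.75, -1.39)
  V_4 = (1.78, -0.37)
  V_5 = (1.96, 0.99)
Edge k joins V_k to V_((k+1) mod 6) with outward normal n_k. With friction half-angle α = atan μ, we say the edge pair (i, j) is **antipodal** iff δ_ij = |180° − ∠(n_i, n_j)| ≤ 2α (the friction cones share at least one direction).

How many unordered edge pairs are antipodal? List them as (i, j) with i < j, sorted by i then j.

α = atan 0.65 = 33.02°;  2α = 66.05°
n_0 = (-0.0706, +0.9975)
n_1 = (-0.7994, +0.6008)
n_2 = (-0.9835, -0.1810)
n_3 = (+0.2776, -0.9607)
n_4 = (+0.9914, -0.1312)
n_5 = (+0.8060, +0.5919)
  (0,1): δ = 130.98°  ·
  (0,2): δ = 83.62°  ·
  (0,3): δ = 12.07°  ✓
  (0,4): δ = 78.41°  ·
  (0,5): δ = 122.24°  ·
  (1,2): δ = 132.65°  ·
  (1,3): δ = 36.96°  ✓
  (1,4): δ = 29.39°  ✓
  (1,5): δ = 73.22°  ·
  (2,3): δ = 84.31°  ·
  (2,4): δ = 17.97°  ✓
  (2,5): δ = 25.87°  ✓
  (3,4): δ = 113.66°  ·
  (3,5): δ = 69.82°  ·
  (4,5): δ = 136.17°  ·
antipodal pairs: 5

count = 5; pairs: (0,3), (1,3), (1,4), (2,4), (2,5)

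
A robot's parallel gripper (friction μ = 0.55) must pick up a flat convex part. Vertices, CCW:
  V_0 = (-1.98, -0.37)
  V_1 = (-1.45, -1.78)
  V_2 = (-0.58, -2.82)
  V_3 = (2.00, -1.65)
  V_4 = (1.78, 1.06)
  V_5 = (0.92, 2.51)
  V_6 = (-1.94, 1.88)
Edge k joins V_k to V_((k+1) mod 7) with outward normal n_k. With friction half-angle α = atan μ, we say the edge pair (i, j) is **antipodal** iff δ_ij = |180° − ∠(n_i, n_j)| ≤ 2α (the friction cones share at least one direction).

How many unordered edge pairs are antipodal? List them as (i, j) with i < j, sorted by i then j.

count = 7; pairs: (0,3), (0,4), (1,3), (1,4), (2,5), (3,6), (4,6)

α = atan 0.55 = 28.81°;  2α = 57.62°
n_0 = (-0.9361, -0.3519)
n_1 = (-0.7670, -0.6416)
n_2 = (+0.4130, -0.9107)
n_3 = (+0.9967, +0.0809)
n_4 = (+0.8601, +0.5101)
n_5 = (-0.2151, +0.9766)
n_6 = (-0.9998, +0.0178)
  (0,1): δ = 160.69°  ·
  (0,2): δ = 86.21°  ·
  (0,3): δ = 15.96°  ✓
  (0,4): δ = 10.07°  ✓
  (0,5): δ = 81.82°  ·
  (0,6): δ = 158.38°  ·
  (1,2): δ = 105.52°  ·
  (1,3): δ = 35.27°  ✓
  (1,4): δ = 9.24°  ✓
  (1,5): δ = 62.51°  ·
  (1,6): δ = 139.07°  ·
  (2,3): δ = 109.75°  ·
  (2,4): δ = 83.72°  ·
  (2,5): δ = 11.97°  ✓
  (2,6): δ = 64.59°  ·
  (3,4): δ = 153.97°  ·
  (3,5): δ = 82.22°  ·
  (3,6): δ = 5.66°  ✓
  (4,5): δ = 108.25°  ·
  (4,6): δ = 31.69°  ✓
  (5,6): δ = 103.44°  ·
antipodal pairs: 7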